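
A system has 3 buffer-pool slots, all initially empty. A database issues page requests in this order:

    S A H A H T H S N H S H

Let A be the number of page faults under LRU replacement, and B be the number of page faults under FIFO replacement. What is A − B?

-1

Under LRU: F F F . . F . F F . . . → 6 faults.
Under FIFO: F F F . . F . F F F . . → 7 faults.
A − B = 6 − 7 = -1.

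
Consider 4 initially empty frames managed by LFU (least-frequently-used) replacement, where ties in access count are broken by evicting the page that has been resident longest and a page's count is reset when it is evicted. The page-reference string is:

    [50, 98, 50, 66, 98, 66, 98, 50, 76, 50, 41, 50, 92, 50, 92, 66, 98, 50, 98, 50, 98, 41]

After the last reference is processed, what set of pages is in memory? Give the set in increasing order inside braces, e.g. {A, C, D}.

50 -> miss, frames [50]
98 -> miss, frames [50, 98]
50 -> hit
66 -> miss, frames [50, 98, 66]
98 -> hit
66 -> hit
98 -> hit
50 -> hit
76 -> miss, frames [50, 98, 66, 76]
50 -> hit
41 -> miss, evict 76, frames [50, 98, 66, 41]
50 -> hit
92 -> miss, evict 41, frames [50, 98, 66, 92]
50 -> hit
92 -> hit
66 -> hit
98 -> hit
50 -> hit
98 -> hit
50 -> hit
98 -> hit
41 -> miss, evict 92, frames [50, 98, 66, 41]

{41, 50, 66, 98}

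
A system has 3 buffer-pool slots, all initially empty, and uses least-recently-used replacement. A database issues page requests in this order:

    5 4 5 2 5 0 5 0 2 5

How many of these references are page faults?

4

5 -> miss, frames (5)
4 -> miss, frames (5 4)
5 -> hit
2 -> miss, frames (4 5 2)
5 -> hit
0 -> miss, evict 4, frames (2 5 0)
5 -> hit
0 -> hit
2 -> hit
5 -> hit
Page faults: 4.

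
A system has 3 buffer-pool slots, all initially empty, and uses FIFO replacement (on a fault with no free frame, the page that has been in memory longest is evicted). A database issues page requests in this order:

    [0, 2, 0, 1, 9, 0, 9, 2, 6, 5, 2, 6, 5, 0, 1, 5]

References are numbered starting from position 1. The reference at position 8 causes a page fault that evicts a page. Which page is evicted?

1

pos 1: 0: miss, frames (0)
pos 2: 2: miss, frames (0 2)
pos 3: 0: hit
pos 4: 1: miss, frames (0 2 1)
pos 5: 9: miss, evict 0, frames (2 1 9)
pos 6: 0: miss, evict 2, frames (1 9 0)
pos 7: 9: hit
pos 8: 2: miss, evict 1, frames (9 0 2)
At position 8, page 1 is evicted.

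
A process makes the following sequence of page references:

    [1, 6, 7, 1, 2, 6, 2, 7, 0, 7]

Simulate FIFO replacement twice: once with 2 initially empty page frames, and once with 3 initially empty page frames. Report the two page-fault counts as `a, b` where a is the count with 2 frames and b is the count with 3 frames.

2 frames: F F F F F F . F F . → 8 faults.
3 frames: F F F . F . . . F . → 5 faults.
5 < 8: adding a frame reduced faults, as is typical.

8, 5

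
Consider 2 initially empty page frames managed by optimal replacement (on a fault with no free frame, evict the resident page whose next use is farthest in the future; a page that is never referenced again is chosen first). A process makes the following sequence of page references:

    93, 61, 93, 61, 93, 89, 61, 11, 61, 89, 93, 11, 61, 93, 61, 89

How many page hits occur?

8

93 -> miss, frames [93]
61 -> miss, frames [93, 61]
93 -> hit
61 -> hit
93 -> hit
89 -> miss, evict 93, frames [61, 89]
61 -> hit
11 -> miss, evict 89, frames [61, 11]
61 -> hit
89 -> miss, evict 61, frames [11, 89]
93 -> miss, evict 89, frames [11, 93]
11 -> hit
61 -> miss, evict 11, frames [93, 61]
93 -> hit
61 -> hit
89 -> miss, evict 61, frames [93, 89]
Hits: 8.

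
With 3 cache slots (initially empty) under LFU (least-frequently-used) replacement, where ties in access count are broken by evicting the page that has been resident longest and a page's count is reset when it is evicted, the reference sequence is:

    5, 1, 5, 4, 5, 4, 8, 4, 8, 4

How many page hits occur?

5: miss, frames {5}
1: miss, frames {5,1}
5: hit
4: miss, frames {5,1,4}
5: hit
4: hit
8: miss, evict 1, frames {5,4,8}
4: hit
8: hit
4: hit
Hits: 6.

6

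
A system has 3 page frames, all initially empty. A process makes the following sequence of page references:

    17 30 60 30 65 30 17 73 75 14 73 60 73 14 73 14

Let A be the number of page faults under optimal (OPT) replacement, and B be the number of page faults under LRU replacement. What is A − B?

-1

Under OPT: F F F . F . . F F F . F . . . . → 8 faults.
Under LRU: F F F . F . F F F F . F . . . . → 9 faults.
A − B = 8 − 9 = -1.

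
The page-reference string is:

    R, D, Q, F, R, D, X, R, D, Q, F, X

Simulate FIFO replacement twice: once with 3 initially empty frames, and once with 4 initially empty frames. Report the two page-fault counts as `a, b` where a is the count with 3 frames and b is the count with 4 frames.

3 frames: F F F F F F F . . F F . → 9 faults.
4 frames: F F F F . . F F F F F F → 10 faults.
10 > 9: adding a frame increased faults — Belady's anomaly.

9, 10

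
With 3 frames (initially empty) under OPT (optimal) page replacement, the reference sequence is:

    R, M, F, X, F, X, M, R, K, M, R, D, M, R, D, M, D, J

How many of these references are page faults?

R → miss, frames {R}
M → miss, frames {R,M}
F → miss, frames {R,M,F}
X → miss, evict R, frames {M,F,X}
F → hit
X → hit
M → hit
R → miss, evict X, frames {M,F,R}
K → miss, evict F, frames {M,R,K}
M → hit
R → hit
D → miss, evict K, frames {M,R,D}
M → hit
R → hit
D → hit
M → hit
D → hit
J → miss, evict D, frames {M,R,J}
Page faults: 8.

8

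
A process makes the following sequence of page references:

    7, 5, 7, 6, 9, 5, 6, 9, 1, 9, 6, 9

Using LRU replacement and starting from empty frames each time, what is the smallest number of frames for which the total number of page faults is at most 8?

3

f=1: 12 faults
f=2: 9 faults
f=3: 6 faults
f=4: 5 faults
f=5: 5 faults
Smallest f with faults ≤ 8 is 3.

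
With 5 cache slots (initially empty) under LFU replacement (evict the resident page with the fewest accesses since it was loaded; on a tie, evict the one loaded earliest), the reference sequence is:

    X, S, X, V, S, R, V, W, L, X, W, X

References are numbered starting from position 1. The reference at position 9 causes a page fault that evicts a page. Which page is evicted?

R

pos 1: X: fault, frames (X)
pos 2: S: fault, frames (X S)
pos 3: X: hit
pos 4: V: fault, frames (X S V)
pos 5: S: hit
pos 6: R: fault, frames (X S V R)
pos 7: V: hit
pos 8: W: fault, frames (X S V R W)
pos 9: L: fault, evict R, frames (X S V W L)
At position 9, page R is evicted.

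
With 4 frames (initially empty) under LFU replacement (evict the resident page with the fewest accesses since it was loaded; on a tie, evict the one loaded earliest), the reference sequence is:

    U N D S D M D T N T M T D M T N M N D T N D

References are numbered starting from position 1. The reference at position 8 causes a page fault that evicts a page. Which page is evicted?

pos 1: U -> fault, frames (U)
pos 2: N -> fault, frames (U N)
pos 3: D -> fault, frames (U N D)
pos 4: S -> fault, frames (U N D S)
pos 5: D -> hit
pos 6: M -> fault, evict U, frames (N D S M)
pos 7: D -> hit
pos 8: T -> fault, evict N, frames (D S M T)
At position 8, page N is evicted.

N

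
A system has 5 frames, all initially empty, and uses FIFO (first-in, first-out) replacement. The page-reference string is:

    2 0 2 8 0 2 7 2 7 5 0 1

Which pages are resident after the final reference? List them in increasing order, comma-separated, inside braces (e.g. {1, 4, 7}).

2 -> fault, frames (2)
0 -> fault, frames (2 0)
2 -> hit
8 -> fault, frames (2 0 8)
0 -> hit
2 -> hit
7 -> fault, frames (2 0 8 7)
2 -> hit
7 -> hit
5 -> fault, frames (2 0 8 7 5)
0 -> hit
1 -> fault, evict 2, frames (0 8 7 5 1)

{0, 1, 5, 7, 8}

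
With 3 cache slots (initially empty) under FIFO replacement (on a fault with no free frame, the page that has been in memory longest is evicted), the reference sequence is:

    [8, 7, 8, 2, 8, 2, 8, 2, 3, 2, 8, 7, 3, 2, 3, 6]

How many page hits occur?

8 → fault, frames [8]
7 → fault, frames [8, 7]
8 → hit
2 → fault, frames [8, 7, 2]
8 → hit
2 → hit
8 → hit
2 → hit
3 → fault, evict 8, frames [7, 2, 3]
2 → hit
8 → fault, evict 7, frames [2, 3, 8]
7 → fault, evict 2, frames [3, 8, 7]
3 → hit
2 → fault, evict 3, frames [8, 7, 2]
3 → fault, evict 8, frames [7, 2, 3]
6 → fault, evict 7, frames [2, 3, 6]
Hits: 7.

7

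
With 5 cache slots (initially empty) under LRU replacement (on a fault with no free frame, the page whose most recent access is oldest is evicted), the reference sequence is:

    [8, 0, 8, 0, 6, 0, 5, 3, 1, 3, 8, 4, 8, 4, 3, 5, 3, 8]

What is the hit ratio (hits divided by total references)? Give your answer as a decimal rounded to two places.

0.56

8: miss, frames [8]
0: miss, frames [8, 0]
8: hit
0: hit
6: miss, frames [8, 0, 6]
0: hit
5: miss, frames [8, 6, 0, 5]
3: miss, frames [8, 6, 0, 5, 3]
1: miss, evict 8, frames [6, 0, 5, 3, 1]
3: hit
8: miss, evict 6, frames [0, 5, 1, 3, 8]
4: miss, evict 0, frames [5, 1, 3, 8, 4]
8: hit
4: hit
3: hit
5: hit
3: hit
8: hit
Hits: 10 of 18 references → 10/18 = 0.5556.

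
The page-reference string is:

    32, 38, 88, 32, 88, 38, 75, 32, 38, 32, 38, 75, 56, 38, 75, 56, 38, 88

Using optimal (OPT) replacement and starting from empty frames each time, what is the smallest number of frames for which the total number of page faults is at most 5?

f=1: 18 faults
f=2: 11 faults
f=3: 6 faults
f=4: 5 faults
f=5: 5 faults
Smallest f with faults ≤ 5 is 4.

4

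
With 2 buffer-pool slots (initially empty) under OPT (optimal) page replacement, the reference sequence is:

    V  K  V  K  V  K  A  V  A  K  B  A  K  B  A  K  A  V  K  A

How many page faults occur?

9

V: fault, frames [V]
K: fault, frames [V, K]
V: hit
K: hit
V: hit
K: hit
A: fault, evict K, frames [V, A]
V: hit
A: hit
K: fault, evict V, frames [A, K]
B: fault, evict K, frames [A, B]
A: hit
K: fault, evict A, frames [B, K]
B: hit
A: fault, evict B, frames [K, A]
K: hit
A: hit
V: fault, evict A, frames [K, V]
K: hit
A: fault, evict V, frames [K, A]
Page faults: 9.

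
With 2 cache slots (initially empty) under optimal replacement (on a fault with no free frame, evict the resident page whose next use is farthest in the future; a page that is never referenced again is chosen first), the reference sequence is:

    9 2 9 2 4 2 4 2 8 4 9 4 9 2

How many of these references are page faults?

9: fault, frames {9}
2: fault, frames {9,2}
9: hit
2: hit
4: fault, evict 9, frames {2,4}
2: hit
4: hit
2: hit
8: fault, evict 2, frames {4,8}
4: hit
9: fault, evict 8, frames {4,9}
4: hit
9: hit
2: fault, evict 9, frames {4,2}
Page faults: 6.

6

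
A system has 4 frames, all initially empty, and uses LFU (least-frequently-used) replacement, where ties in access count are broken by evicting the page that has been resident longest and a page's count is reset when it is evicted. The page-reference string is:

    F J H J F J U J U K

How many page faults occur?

5

F → fault, frames [F]
J → fault, frames [F, J]
H → fault, frames [F, J, H]
J → hit
F → hit
J → hit
U → fault, frames [F, J, H, U]
J → hit
U → hit
K → fault, evict H, frames [F, J, U, K]
Page faults: 5.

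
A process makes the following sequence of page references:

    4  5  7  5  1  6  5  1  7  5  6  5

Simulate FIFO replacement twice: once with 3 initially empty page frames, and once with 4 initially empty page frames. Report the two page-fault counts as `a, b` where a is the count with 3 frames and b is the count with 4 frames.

3 frames: F F F . F F F . F . . . → 7 faults.
4 frames: F F F . F F . . . . . . → 5 faults.
5 < 7: adding a frame reduced faults, as is typical.

7, 5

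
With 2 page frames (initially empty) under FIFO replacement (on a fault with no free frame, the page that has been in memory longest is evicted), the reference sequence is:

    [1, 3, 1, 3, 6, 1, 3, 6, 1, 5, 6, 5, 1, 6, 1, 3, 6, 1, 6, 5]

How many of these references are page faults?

1: miss, frames (1)
3: miss, frames (1 3)
1: hit
3: hit
6: miss, evict 1, frames (3 6)
1: miss, evict 3, frames (6 1)
3: miss, evict 6, frames (1 3)
6: miss, evict 1, frames (3 6)
1: miss, evict 3, frames (6 1)
5: miss, evict 6, frames (1 5)
6: miss, evict 1, frames (5 6)
5: hit
1: miss, evict 5, frames (6 1)
6: hit
1: hit
3: miss, evict 6, frames (1 3)
6: miss, evict 1, frames (3 6)
1: miss, evict 3, frames (6 1)
6: hit
5: miss, evict 6, frames (1 5)
Page faults: 14.

14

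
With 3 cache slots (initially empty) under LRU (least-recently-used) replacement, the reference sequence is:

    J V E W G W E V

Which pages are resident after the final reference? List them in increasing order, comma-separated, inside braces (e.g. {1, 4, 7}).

{E, V, W}

J: fault, frames (J)
V: fault, frames (J V)
E: fault, frames (J V E)
W: fault, evict J, frames (V E W)
G: fault, evict V, frames (E W G)
W: hit
E: hit
V: fault, evict G, frames (W E V)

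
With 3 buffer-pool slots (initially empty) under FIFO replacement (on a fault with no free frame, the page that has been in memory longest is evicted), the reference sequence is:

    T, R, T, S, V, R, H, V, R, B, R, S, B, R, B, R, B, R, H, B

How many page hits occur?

T → fault, frames [T]
R → fault, frames [T, R]
T → hit
S → fault, frames [T, R, S]
V → fault, evict T, frames [R, S, V]
R → hit
H → fault, evict R, frames [S, V, H]
V → hit
R → fault, evict S, frames [V, H, R]
B → fault, evict V, frames [H, R, B]
R → hit
S → fault, evict H, frames [R, B, S]
B → hit
R → hit
B → hit
R → hit
B → hit
R → hit
H → fault, evict R, frames [B, S, H]
B → hit
Hits: 11.

11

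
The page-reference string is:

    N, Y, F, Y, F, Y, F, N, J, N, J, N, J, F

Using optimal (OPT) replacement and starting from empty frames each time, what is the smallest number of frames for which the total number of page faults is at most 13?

2

f=1: 14 faults
f=2: 6 faults
f=3: 4 faults
f=4: 4 faults
Smallest f with faults ≤ 13 is 2.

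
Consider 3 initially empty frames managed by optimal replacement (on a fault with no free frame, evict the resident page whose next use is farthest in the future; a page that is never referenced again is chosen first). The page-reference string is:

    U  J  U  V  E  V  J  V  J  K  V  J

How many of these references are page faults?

U: miss, frames (U)
J: miss, frames (U J)
U: hit
V: miss, frames (U J V)
E: miss, evict U, frames (J V E)
V: hit
J: hit
V: hit
J: hit
K: miss, evict E, frames (J V K)
V: hit
J: hit
Page faults: 5.

5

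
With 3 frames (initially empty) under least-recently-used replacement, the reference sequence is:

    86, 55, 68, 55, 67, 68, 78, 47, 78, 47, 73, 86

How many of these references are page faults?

8

86: miss, frames [86]
55: miss, frames [86, 55]
68: miss, frames [86, 55, 68]
55: hit
67: miss, evict 86, frames [68, 55, 67]
68: hit
78: miss, evict 55, frames [67, 68, 78]
47: miss, evict 67, frames [68, 78, 47]
78: hit
47: hit
73: miss, evict 68, frames [78, 47, 73]
86: miss, evict 78, frames [47, 73, 86]
Page faults: 8.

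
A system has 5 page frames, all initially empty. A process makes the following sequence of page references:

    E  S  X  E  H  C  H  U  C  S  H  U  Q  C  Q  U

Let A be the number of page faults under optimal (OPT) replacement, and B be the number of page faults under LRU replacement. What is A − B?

Under OPT: F F F . F F . F . . . . F . . . → 7 faults.
Under LRU: F F F . F F . F . F . . F . . . → 8 faults.
A − B = 7 − 8 = -1.

-1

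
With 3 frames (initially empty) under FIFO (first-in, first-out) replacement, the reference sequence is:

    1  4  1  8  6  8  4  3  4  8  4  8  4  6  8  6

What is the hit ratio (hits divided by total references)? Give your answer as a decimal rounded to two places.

0.50

1: miss, frames [1]
4: miss, frames [1, 4]
1: hit
8: miss, frames [1, 4, 8]
6: miss, evict 1, frames [4, 8, 6]
8: hit
4: hit
3: miss, evict 4, frames [8, 6, 3]
4: miss, evict 8, frames [6, 3, 4]
8: miss, evict 6, frames [3, 4, 8]
4: hit
8: hit
4: hit
6: miss, evict 3, frames [4, 8, 6]
8: hit
6: hit
Hits: 8 of 16 references → 8/16 = 0.5000.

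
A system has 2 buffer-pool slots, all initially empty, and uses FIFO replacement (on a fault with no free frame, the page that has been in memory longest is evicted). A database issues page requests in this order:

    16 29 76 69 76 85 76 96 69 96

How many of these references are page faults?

16 → miss, frames {16}
29 → miss, frames {16,29}
76 → miss, evict 16, frames {29,76}
69 → miss, evict 29, frames {76,69}
76 → hit
85 → miss, evict 76, frames {69,85}
76 → miss, evict 69, frames {85,76}
96 → miss, evict 85, frames {76,96}
69 → miss, evict 76, frames {96,69}
96 → hit
Page faults: 8.

8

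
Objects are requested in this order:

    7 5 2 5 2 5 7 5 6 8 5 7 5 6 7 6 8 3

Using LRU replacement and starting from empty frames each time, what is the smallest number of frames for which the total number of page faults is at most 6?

4

f=1: 18 faults
f=2: 12 faults
f=3: 9 faults
f=4: 6 faults
f=5: 6 faults
f=6: 6 faults
Smallest f with faults ≤ 6 is 4.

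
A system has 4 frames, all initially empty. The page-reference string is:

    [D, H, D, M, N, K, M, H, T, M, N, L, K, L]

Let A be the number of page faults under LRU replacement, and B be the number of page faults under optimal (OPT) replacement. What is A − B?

Under LRU: F F . F F F . F F . F F F . → 10 faults.
Under OPT: F F . F F F . . F . . F . . → 7 faults.
A − B = 10 − 7 = 3.

3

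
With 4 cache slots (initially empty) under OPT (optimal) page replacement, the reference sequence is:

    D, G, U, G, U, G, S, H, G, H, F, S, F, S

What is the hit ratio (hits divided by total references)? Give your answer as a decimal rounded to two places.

0.57

D: miss, frames [D]
G: miss, frames [D, G]
U: miss, frames [D, G, U]
G: hit
U: hit
G: hit
S: miss, frames [D, G, U, S]
H: miss, evict U, frames [D, G, S, H]
G: hit
H: hit
F: miss, evict H, frames [D, G, S, F]
S: hit
F: hit
S: hit
Hits: 8 of 14 references → 8/14 = 0.5714.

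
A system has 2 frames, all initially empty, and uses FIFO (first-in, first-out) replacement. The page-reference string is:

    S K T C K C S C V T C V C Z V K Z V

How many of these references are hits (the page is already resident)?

S → fault, frames [S]
K → fault, frames [S, K]
T → fault, evict S, frames [K, T]
C → fault, evict K, frames [T, C]
K → fault, evict T, frames [C, K]
C → hit
S → fault, evict C, frames [K, S]
C → fault, evict K, frames [S, C]
V → fault, evict S, frames [C, V]
T → fault, evict C, frames [V, T]
C → fault, evict V, frames [T, C]
V → fault, evict T, frames [C, V]
C → hit
Z → fault, evict C, frames [V, Z]
V → hit
K → fault, evict V, frames [Z, K]
Z → hit
V → fault, evict Z, frames [K, V]
Hits: 4.

4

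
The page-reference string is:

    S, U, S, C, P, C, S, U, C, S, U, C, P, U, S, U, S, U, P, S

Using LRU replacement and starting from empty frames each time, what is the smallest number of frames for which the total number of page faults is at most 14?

f=1: 20 faults
f=2: 15 faults
f=3: 7 faults
f=4: 4 faults
Smallest f with faults ≤ 14 is 3.

3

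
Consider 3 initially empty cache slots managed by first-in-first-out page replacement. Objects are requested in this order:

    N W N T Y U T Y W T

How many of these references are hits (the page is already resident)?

N → miss, frames {N}
W → miss, frames {N,W}
N → hit
T → miss, frames {N,W,T}
Y → miss, evict N, frames {W,T,Y}
U → miss, evict W, frames {T,Y,U}
T → hit
Y → hit
W → miss, evict T, frames {Y,U,W}
T → miss, evict Y, frames {U,W,T}
Hits: 3.

3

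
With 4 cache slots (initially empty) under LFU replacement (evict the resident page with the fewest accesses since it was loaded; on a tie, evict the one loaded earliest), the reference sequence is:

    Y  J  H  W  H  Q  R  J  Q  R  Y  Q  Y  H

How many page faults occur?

Y -> miss, frames {Y}
J -> miss, frames {Y,J}
H -> miss, frames {Y,J,H}
W -> miss, frames {Y,J,H,W}
H -> hit
Q -> miss, evict Y, frames {J,H,W,Q}
R -> miss, evict J, frames {H,W,Q,R}
J -> miss, evict W, frames {H,Q,R,J}
Q -> hit
R -> hit
Y -> miss, evict J, frames {H,Q,R,Y}
Q -> hit
Y -> hit
H -> hit
Page faults: 8.

8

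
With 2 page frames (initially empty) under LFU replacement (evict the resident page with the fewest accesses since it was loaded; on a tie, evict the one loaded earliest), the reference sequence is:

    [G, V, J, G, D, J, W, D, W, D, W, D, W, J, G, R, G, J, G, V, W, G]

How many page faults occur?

G -> fault, frames {G}
V -> fault, frames {G,V}
J -> fault, evict G, frames {V,J}
G -> fault, evict V, frames {J,G}
D -> fault, evict J, frames {G,D}
J -> fault, evict G, frames {D,J}
W -> fault, evict D, frames {J,W}
D -> fault, evict J, frames {W,D}
W -> hit
D -> hit
W -> hit
D -> hit
W -> hit
J -> fault, evict D, frames {W,J}
G -> fault, evict J, frames {W,G}
R -> fault, evict G, frames {W,R}
G -> fault, evict R, frames {W,G}
J -> fault, evict G, frames {W,J}
G -> fault, evict J, frames {W,G}
V -> fault, evict G, frames {W,V}
W -> hit
G -> fault, evict V, frames {W,G}
Page faults: 16.

16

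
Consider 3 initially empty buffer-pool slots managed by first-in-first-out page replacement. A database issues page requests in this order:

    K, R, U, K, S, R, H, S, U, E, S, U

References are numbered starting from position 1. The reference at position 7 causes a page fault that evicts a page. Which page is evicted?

R

pos 1: K -> fault, frames (K)
pos 2: R -> fault, frames (K R)
pos 3: U -> fault, frames (K R U)
pos 4: K -> hit
pos 5: S -> fault, evict K, frames (R U S)
pos 6: R -> hit
pos 7: H -> fault, evict R, frames (U S H)
At position 7, page R is evicted.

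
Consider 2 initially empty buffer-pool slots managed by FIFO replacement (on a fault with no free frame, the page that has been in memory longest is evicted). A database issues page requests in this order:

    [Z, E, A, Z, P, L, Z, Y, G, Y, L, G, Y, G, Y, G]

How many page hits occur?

Z → fault, frames {Z}
E → fault, frames {Z,E}
A → fault, evict Z, frames {E,A}
Z → fault, evict E, frames {A,Z}
P → fault, evict A, frames {Z,P}
L → fault, evict Z, frames {P,L}
Z → fault, evict P, frames {L,Z}
Y → fault, evict L, frames {Z,Y}
G → fault, evict Z, frames {Y,G}
Y → hit
L → fault, evict Y, frames {G,L}
G → hit
Y → fault, evict G, frames {L,Y}
G → fault, evict L, frames {Y,G}
Y → hit
G → hit
Hits: 4.

4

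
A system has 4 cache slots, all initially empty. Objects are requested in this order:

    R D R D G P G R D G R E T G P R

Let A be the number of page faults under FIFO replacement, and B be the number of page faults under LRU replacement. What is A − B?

Under FIFO: F F . . F F . . . . . F F . . F → 7 faults.
Under LRU: F F . . F F . . . . . F F . F F → 8 faults.
A − B = 7 − 8 = -1.

-1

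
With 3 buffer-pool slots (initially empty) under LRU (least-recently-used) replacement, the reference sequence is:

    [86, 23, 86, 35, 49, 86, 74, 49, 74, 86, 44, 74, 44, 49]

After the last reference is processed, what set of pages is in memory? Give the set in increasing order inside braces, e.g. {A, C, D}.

86 -> miss, frames (86)
23 -> miss, frames (86 23)
86 -> hit
35 -> miss, frames (23 86 35)
49 -> miss, evict 23, frames (86 35 49)
86 -> hit
74 -> miss, evict 35, frames (49 86 74)
49 -> hit
74 -> hit
86 -> hit
44 -> miss, evict 49, frames (74 86 44)
74 -> hit
44 -> hit
49 -> miss, evict 86, frames (74 44 49)

{44, 49, 74}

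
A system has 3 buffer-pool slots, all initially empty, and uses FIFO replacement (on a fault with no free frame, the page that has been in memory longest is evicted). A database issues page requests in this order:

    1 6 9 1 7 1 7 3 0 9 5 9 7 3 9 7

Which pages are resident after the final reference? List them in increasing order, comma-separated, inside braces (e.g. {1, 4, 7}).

{3, 7, 9}

1 -> fault, frames (1)
6 -> fault, frames (1 6)
9 -> fault, frames (1 6 9)
1 -> hit
7 -> fault, evict 1, frames (6 9 7)
1 -> fault, evict 6, frames (9 7 1)
7 -> hit
3 -> fault, evict 9, frames (7 1 3)
0 -> fault, evict 7, frames (1 3 0)
9 -> fault, evict 1, frames (3 0 9)
5 -> fault, evict 3, frames (0 9 5)
9 -> hit
7 -> fault, evict 0, frames (9 5 7)
3 -> fault, evict 9, frames (5 7 3)
9 -> fault, evict 5, frames (7 3 9)
7 -> hit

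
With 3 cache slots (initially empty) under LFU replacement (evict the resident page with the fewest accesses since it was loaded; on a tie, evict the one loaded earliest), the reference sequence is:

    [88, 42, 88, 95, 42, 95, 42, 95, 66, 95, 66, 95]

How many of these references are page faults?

4

88 -> fault, frames [88]
42 -> fault, frames [88, 42]
88 -> hit
95 -> fault, frames [88, 42, 95]
42 -> hit
95 -> hit
42 -> hit
95 -> hit
66 -> fault, evict 88, frames [42, 95, 66]
95 -> hit
66 -> hit
95 -> hit
Page faults: 4.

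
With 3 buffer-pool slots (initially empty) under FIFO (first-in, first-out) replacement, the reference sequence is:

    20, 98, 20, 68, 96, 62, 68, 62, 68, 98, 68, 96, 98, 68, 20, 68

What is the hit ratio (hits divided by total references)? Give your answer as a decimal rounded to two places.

20: miss, frames [20]
98: miss, frames [20, 98]
20: hit
68: miss, frames [20, 98, 68]
96: miss, evict 20, frames [98, 68, 96]
62: miss, evict 98, frames [68, 96, 62]
68: hit
62: hit
68: hit
98: miss, evict 68, frames [96, 62, 98]
68: miss, evict 96, frames [62, 98, 68]
96: miss, evict 62, frames [98, 68, 96]
98: hit
68: hit
20: miss, evict 98, frames [68, 96, 20]
68: hit
Hits: 7 of 16 references → 7/16 = 0.4375.

0.44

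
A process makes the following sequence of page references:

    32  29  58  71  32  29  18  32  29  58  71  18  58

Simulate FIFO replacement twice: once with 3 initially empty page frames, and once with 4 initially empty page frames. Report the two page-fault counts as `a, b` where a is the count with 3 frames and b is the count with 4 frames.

3 frames: F F F F F F F . . F F . . → 9 faults.
4 frames: F F F F . . F F F F F F . → 10 faults.
10 > 9: adding a frame increased faults — Belady's anomaly.

9, 10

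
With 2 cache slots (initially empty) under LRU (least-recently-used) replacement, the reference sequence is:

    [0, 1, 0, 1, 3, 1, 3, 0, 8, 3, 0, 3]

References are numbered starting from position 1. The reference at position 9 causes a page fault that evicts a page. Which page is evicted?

3

pos 1: 0 -> fault, frames (0)
pos 2: 1 -> fault, frames (0 1)
pos 3: 0 -> hit
pos 4: 1 -> hit
pos 5: 3 -> fault, evict 0, frames (1 3)
pos 6: 1 -> hit
pos 7: 3 -> hit
pos 8: 0 -> fault, evict 1, frames (3 0)
pos 9: 8 -> fault, evict 3, frames (0 8)
At position 9, page 3 is evicted.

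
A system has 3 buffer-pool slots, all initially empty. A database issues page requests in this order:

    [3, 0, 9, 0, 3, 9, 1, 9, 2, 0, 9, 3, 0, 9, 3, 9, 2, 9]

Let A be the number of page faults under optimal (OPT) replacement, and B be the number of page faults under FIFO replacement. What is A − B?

Under OPT: F F F . . . F . F . . F . . . . F . → 7 faults.
Under FIFO: F F F . . . F . F F F F . . . . F . → 9 faults.
A − B = 7 − 9 = -2.

-2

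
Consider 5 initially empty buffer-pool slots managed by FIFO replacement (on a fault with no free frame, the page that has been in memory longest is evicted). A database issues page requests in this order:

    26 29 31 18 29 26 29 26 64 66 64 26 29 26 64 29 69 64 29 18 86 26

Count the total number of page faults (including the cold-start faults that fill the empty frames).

26 → fault, frames [26]
29 → fault, frames [26, 29]
31 → fault, frames [26, 29, 31]
18 → fault, frames [26, 29, 31, 18]
29 → hit
26 → hit
29 → hit
26 → hit
64 → fault, frames [26, 29, 31, 18, 64]
66 → fault, evict 26, frames [29, 31, 18, 64, 66]
64 → hit
26 → fault, evict 29, frames [31, 18, 64, 66, 26]
29 → fault, evict 31, frames [18, 64, 66, 26, 29]
26 → hit
64 → hit
29 → hit
69 → fault, evict 18, frames [64, 66, 26, 29, 69]
64 → hit
29 → hit
18 → fault, evict 64, frames [66, 26, 29, 69, 18]
86 → fault, evict 66, frames [26, 29, 69, 18, 86]
26 → hit
Page faults: 11.

11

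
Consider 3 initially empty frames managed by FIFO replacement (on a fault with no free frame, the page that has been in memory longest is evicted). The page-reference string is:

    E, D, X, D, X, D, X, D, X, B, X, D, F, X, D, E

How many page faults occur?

E: miss, frames {E}
D: miss, frames {E,D}
X: miss, frames {E,D,X}
D: hit
X: hit
D: hit
X: hit
D: hit
X: hit
B: miss, evict E, frames {D,X,B}
X: hit
D: hit
F: miss, evict D, frames {X,B,F}
X: hit
D: miss, evict X, frames {B,F,D}
E: miss, evict B, frames {F,D,E}
Page faults: 7.

7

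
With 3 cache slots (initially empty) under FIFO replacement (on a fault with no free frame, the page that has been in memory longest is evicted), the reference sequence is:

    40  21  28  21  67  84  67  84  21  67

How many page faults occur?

6

40 → miss, frames (40)
21 → miss, frames (40 21)
28 → miss, frames (40 21 28)
21 → hit
67 → miss, evict 40, frames (21 28 67)
84 → miss, evict 21, frames (28 67 84)
67 → hit
84 → hit
21 → miss, evict 28, frames (67 84 21)
67 → hit
Page faults: 6.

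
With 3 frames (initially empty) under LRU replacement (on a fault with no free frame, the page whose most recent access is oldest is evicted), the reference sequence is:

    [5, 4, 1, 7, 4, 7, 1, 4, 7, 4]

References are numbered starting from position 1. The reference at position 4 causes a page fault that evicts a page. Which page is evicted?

pos 1: 5 -> fault, frames (5)
pos 2: 4 -> fault, frames (5 4)
pos 3: 1 -> fault, frames (5 4 1)
pos 4: 7 -> fault, evict 5, frames (4 1 7)
At position 4, page 5 is evicted.

5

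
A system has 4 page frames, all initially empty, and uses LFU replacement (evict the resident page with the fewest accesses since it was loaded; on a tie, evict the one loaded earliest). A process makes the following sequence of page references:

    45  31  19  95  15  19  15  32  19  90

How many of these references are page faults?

45: fault, frames [45]
31: fault, frames [45, 31]
19: fault, frames [45, 31, 19]
95: fault, frames [45, 31, 19, 95]
15: fault, evict 45, frames [31, 19, 95, 15]
19: hit
15: hit
32: fault, evict 31, frames [19, 95, 15, 32]
19: hit
90: fault, evict 95, frames [19, 15, 32, 90]
Page faults: 7.

7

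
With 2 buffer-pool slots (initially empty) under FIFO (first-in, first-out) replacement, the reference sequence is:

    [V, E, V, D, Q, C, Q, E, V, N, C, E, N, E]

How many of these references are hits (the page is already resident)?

3

V → miss, frames (V)
E → miss, frames (V E)
V → hit
D → miss, evict V, frames (E D)
Q → miss, evict E, frames (D Q)
C → miss, evict D, frames (Q C)
Q → hit
E → miss, evict Q, frames (C E)
V → miss, evict C, frames (E V)
N → miss, evict E, frames (V N)
C → miss, evict V, frames (N C)
E → miss, evict N, frames (C E)
N → miss, evict C, frames (E N)
E → hit
Hits: 3.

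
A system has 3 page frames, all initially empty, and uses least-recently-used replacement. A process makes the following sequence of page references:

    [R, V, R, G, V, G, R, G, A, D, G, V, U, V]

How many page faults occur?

7

R -> miss, frames (R)
V -> miss, frames (R V)
R -> hit
G -> miss, frames (V R G)
V -> hit
G -> hit
R -> hit
G -> hit
A -> miss, evict V, frames (R G A)
D -> miss, evict R, frames (G A D)
G -> hit
V -> miss, evict A, frames (D G V)
U -> miss, evict D, frames (G V U)
V -> hit
Page faults: 7.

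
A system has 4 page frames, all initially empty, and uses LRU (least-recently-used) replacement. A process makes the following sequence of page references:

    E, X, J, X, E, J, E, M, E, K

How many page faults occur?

5

E → fault, frames {E}
X → fault, frames {E,X}
J → fault, frames {E,X,J}
X → hit
E → hit
J → hit
E → hit
M → fault, frames {X,J,E,M}
E → hit
K → fault, evict X, frames {J,M,E,K}
Page faults: 5.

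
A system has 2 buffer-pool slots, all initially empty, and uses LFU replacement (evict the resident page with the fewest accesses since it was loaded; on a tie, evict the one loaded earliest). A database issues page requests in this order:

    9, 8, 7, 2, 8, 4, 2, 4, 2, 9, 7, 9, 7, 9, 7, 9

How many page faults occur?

14

9 -> miss, frames (9)
8 -> miss, frames (9 8)
7 -> miss, evict 9, frames (8 7)
2 -> miss, evict 8, frames (7 2)
8 -> miss, evict 7, frames (2 8)
4 -> miss, evict 2, frames (8 4)
2 -> miss, evict 8, frames (4 2)
4 -> hit
2 -> hit
9 -> miss, evict 4, frames (2 9)
7 -> miss, evict 9, frames (2 7)
9 -> miss, evict 7, frames (2 9)
7 -> miss, evict 9, frames (2 7)
9 -> miss, evict 7, frames (2 9)
7 -> miss, evict 9, frames (2 7)
9 -> miss, evict 7, frames (2 9)
Page faults: 14.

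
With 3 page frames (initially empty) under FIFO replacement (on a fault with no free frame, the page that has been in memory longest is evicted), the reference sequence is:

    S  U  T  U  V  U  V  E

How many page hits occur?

S -> miss, frames {S}
U -> miss, frames {S,U}
T -> miss, frames {S,U,T}
U -> hit
V -> miss, evict S, frames {U,T,V}
U -> hit
V -> hit
E -> miss, evict U, frames {T,V,E}
Hits: 3.

3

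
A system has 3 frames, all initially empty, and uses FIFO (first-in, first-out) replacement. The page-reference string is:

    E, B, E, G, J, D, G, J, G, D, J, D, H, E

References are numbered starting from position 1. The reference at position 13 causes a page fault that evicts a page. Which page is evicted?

G

pos 1: E → miss, frames (E)
pos 2: B → miss, frames (E B)
pos 3: E → hit
pos 4: G → miss, frames (E B G)
pos 5: J → miss, evict E, frames (B G J)
pos 6: D → miss, evict B, frames (G J D)
pos 7: G → hit
pos 8: J → hit
pos 9: G → hit
pos 10: D → hit
pos 11: J → hit
pos 12: D → hit
pos 13: H → miss, evict G, frames (J D H)
At position 13, page G is evicted.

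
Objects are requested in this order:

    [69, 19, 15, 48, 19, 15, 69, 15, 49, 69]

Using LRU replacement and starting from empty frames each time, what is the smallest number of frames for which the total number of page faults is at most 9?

2

f=1: 10 faults
f=2: 9 faults
f=3: 6 faults
f=4: 5 faults
f=5: 5 faults
Smallest f with faults ≤ 9 is 2.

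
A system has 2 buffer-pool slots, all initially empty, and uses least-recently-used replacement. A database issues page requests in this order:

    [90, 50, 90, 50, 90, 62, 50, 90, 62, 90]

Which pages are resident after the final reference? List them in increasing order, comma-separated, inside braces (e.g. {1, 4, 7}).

90 -> miss, frames [90]
50 -> miss, frames [90, 50]
90 -> hit
50 -> hit
90 -> hit
62 -> miss, evict 50, frames [90, 62]
50 -> miss, evict 90, frames [62, 50]
90 -> miss, evict 62, frames [50, 90]
62 -> miss, evict 50, frames [90, 62]
90 -> hit

{62, 90}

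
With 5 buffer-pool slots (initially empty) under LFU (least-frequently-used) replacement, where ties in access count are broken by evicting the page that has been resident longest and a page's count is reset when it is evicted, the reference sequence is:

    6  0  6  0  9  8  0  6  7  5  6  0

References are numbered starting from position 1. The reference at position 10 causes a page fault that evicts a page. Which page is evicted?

pos 1: 6 -> miss, frames {6}
pos 2: 0 -> miss, frames {6,0}
pos 3: 6 -> hit
pos 4: 0 -> hit
pos 5: 9 -> miss, frames {6,0,9}
pos 6: 8 -> miss, frames {6,0,9,8}
pos 7: 0 -> hit
pos 8: 6 -> hit
pos 9: 7 -> miss, frames {6,0,9,8,7}
pos 10: 5 -> miss, evict 9, frames {6,0,8,7,5}
At position 10, page 9 is evicted.

9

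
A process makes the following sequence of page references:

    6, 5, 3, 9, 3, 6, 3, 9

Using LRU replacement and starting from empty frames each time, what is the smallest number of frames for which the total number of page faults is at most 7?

2

f=1: 8 faults
f=2: 6 faults
f=3: 5 faults
f=4: 4 faults
Smallest f with faults ≤ 7 is 2.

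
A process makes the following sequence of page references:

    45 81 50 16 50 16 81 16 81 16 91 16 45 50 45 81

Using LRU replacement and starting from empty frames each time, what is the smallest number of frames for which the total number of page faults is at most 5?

f=1: 16 faults
f=2: 9 faults
f=3: 8 faults
f=4: 8 faults
f=5: 5 faults
Smallest f with faults ≤ 5 is 5.

5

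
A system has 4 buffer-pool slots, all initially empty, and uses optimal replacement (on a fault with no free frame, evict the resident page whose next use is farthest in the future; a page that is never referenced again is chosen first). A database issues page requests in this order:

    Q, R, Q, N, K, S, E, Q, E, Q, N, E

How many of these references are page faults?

Q -> miss, frames [Q]
R -> miss, frames [Q, R]
Q -> hit
N -> miss, frames [Q, R, N]
K -> miss, frames [Q, R, N, K]
S -> miss, evict K, frames [Q, R, N, S]
E -> miss, evict S, frames [Q, R, N, E]
Q -> hit
E -> hit
Q -> hit
N -> hit
E -> hit
Page faults: 6.

6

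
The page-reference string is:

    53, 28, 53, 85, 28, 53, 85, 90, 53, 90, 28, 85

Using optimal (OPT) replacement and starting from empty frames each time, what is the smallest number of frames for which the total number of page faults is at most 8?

2

f=1: 12 faults
f=2: 7 faults
f=3: 5 faults
f=4: 4 faults
Smallest f with faults ≤ 8 is 2.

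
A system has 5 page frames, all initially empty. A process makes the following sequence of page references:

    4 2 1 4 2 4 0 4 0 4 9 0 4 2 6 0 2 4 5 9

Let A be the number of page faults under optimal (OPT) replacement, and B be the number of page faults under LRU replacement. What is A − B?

-1

Under OPT: F F F . . . F . . . F . . . F . . . F . → 7 faults.
Under LRU: F F F . . . F . . . F . . . F . . . F F → 8 faults.
A − B = 7 − 8 = -1.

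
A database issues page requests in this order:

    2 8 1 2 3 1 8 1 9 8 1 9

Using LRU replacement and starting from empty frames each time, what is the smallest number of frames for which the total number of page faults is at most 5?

4

f=1: 12 faults
f=2: 11 faults
f=3: 6 faults
f=4: 5 faults
f=5: 5 faults
Smallest f with faults ≤ 5 is 4.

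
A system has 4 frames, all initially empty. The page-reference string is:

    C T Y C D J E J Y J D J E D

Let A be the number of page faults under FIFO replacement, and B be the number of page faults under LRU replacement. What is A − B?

-1

Under FIFO: F F F . F F F . . . . . . . → 6 faults.
Under LRU: F F F . F F F . F . . . . . → 7 faults.
A − B = 6 − 7 = -1.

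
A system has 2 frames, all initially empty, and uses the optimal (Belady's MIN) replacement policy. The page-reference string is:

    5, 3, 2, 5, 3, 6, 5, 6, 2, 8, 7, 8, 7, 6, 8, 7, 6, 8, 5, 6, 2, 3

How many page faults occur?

14

5: fault, frames [5]
3: fault, frames [5, 3]
2: fault, evict 3, frames [5, 2]
5: hit
3: fault, evict 2, frames [5, 3]
6: fault, evict 3, frames [5, 6]
5: hit
6: hit
2: fault, evict 5, frames [6, 2]
8: fault, evict 2, frames [6, 8]
7: fault, evict 6, frames [8, 7]
8: hit
7: hit
6: fault, evict 7, frames [8, 6]
8: hit
7: fault, evict 8, frames [6, 7]
6: hit
8: fault, evict 7, frames [6, 8]
5: fault, evict 8, frames [6, 5]
6: hit
2: fault, evict 5, frames [6, 2]
3: fault, evict 2, frames [6, 3]
Page faults: 14.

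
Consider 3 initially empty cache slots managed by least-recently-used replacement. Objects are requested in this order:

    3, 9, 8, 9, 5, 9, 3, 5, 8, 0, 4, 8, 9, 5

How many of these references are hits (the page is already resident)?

4

3 → fault, frames (3)
9 → fault, frames (3 9)
8 → fault, frames (3 9 8)
9 → hit
5 → fault, evict 3, frames (8 9 5)
9 → hit
3 → fault, evict 8, frames (5 9 3)
5 → hit
8 → fault, evict 9, frames (3 5 8)
0 → fault, evict 3, frames (5 8 0)
4 → fault, evict 5, frames (8 0 4)
8 → hit
9 → fault, evict 0, frames (4 8 9)
5 → fault, evict 4, frames (8 9 5)
Hits: 4.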